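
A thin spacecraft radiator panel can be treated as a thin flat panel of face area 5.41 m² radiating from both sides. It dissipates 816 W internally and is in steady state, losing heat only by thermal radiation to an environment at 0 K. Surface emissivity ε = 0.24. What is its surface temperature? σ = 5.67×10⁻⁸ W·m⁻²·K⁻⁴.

T ≈ 273 K

Steady state: internal power = radiated power, P = εσA T⁴.
Radiating area A = 2·5.41 = 10.82 m².
T⁴ = P/(εσA) = 816/(0.24·5.67×10⁻⁸·10.82) = 5.542×10⁹ K⁴.
T = (5.542×10⁹)^(1/4).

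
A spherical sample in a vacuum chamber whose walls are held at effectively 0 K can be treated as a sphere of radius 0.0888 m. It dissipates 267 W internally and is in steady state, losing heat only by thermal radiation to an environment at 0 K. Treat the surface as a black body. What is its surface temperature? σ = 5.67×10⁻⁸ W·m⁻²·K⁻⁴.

Steady state: internal power = radiated power, P = εσA T⁴.
Radiating area A = 4πr² = 0.09909 m².
T⁴ = P/(εσA) = 267/(1.0·5.67×10⁻⁸·0.09909) = 4.752×10¹⁰ K⁴.
T = (4.752×10¹⁰)^(1/4).

T ≈ 467 K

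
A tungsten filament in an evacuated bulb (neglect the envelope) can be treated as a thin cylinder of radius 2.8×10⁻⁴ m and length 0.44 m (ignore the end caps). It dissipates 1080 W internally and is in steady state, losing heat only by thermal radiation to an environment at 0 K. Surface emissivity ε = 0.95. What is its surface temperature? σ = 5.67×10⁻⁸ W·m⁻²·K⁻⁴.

T ≈ 2260 K

Steady state: internal power = radiated power, P = εσA T⁴.
Radiating area A = 2πrL = 7.741×10⁻⁴ m².
T⁴ = P/(εσA) = 1080/(0.95·5.67×10⁻⁸·7.741×10⁻⁴) = 2.590×10¹³ K⁴.
T = (2.590×10¹³)^(1/4).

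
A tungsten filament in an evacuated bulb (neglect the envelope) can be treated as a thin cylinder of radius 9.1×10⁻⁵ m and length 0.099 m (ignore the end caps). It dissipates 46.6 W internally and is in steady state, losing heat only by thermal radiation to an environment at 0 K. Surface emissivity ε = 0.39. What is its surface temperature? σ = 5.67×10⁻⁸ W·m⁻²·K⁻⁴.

T ≈ 2470 K

Steady state: internal power = radiated power, P = εσA T⁴.
Radiating area A = 2πrL = 5.661×10⁻⁵ m².
T⁴ = P/(εσA) = 46.6/(0.39·5.67×10⁻⁸·5.661×10⁻⁵) = 3.723×10¹³ K⁴.
T = (3.723×10¹³)^(1/4).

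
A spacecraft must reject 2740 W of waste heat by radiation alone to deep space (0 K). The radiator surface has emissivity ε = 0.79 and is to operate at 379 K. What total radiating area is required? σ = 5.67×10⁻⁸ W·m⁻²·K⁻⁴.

A ≈ 2.96 m²

P = εσA T⁴ ⇒ A = P/(εσT⁴).
T⁴ = 2.063×10¹⁰ K⁴.
A = 2740/(0.79 × 5.67×10⁻⁸ × 2.063×10¹⁰).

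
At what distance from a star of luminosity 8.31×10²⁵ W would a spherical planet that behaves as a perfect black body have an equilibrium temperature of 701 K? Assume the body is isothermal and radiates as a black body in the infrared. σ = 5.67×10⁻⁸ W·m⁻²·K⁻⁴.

For an isothermal black-emitting sphere, (1−a)S·πr² = σ·4πr²·T⁴ ⇒ S = 4σT⁴/(1−a).
S = 4·5.67×10⁻⁸·(701)⁴/1.00 = 54770 W/m².
Flux falls as S = L/(4πd²), so d = √(L/(4πS)) = √(8.31×10²⁵/(4π·54770)).

d ≈ 1.10×10¹⁰ m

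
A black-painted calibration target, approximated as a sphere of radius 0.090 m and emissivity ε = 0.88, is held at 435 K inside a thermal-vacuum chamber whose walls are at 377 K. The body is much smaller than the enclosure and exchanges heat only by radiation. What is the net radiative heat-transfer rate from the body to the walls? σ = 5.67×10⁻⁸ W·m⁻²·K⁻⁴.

P_net ≈ 79.3 W

For a small grey body in a large enclosure: P_net = εσA(T_body⁴ − T_wall⁴).
A = 4πr² = 0.1018 m²; T_body⁴ − T_wall⁴ = 3.581×10¹⁰ − 2.020×10¹⁰ = 1.561×10¹⁰ K⁴.
|P_net| = 0.88·5.67×10⁻⁸·0.1018·1.561×10¹⁰.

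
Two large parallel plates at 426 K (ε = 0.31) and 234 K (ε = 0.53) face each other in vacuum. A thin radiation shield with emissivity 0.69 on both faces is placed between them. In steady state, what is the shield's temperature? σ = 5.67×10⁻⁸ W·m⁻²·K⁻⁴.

In steady state the net flux on the hot side equals that on the cold side.
σ(T₁⁴−T_s⁴)/D₁ = σ(T_s⁴−T₂⁴)/D₂, with D₁ = 1/ε₁+1/ε_s−1 = 3.675, D₂ = 1/ε_s+1/ε₂−1 = 2.336.
Solve for T_s⁴: T_s⁴ = (D₂·T₁⁴ + D₁·T₂⁴)/(D₁+D₂) = 1.463×10¹⁰ K⁴.

T_s ≈ 348 K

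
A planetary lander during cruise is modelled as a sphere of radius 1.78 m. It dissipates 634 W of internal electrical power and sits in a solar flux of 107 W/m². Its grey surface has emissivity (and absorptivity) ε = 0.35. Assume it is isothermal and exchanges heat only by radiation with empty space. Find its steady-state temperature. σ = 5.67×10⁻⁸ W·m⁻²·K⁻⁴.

At steady state, absorbed solar power + internal power = radiated power.
Absorbed: α·S·A_cross = 0.35·107·9.954 = 372.8 W (cross-section πr²).
Total input = 372.8 + 634 = 1007 W.
Radiated: εσ·A_surf·T⁴ with A_surf = 4πr² = 39.82 m².
T⁴ = 1007/(0.35·5.67×10⁻⁸·39.82) = 1.274×10⁹ K⁴.

T ≈ 189 K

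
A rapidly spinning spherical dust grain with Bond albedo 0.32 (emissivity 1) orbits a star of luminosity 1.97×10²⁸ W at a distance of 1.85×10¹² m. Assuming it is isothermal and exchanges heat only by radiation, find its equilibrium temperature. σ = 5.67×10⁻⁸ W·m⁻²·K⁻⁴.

T ≈ 193 K

First find the stellar flux at distance d: S = L/(4πd²) = 1.97×10²⁸/(4π·(1.85×10¹²)²) = 458.1 W/m².
For an isothermal sphere, absorbed (1−a)S·πr² = emitted σ·4πr²·T⁴, so T⁴ = (1−a)S/(4σ).
T⁴ = 0.680·458.1/(4·5.67×10⁻⁸) = 1.373×10⁹ K⁴.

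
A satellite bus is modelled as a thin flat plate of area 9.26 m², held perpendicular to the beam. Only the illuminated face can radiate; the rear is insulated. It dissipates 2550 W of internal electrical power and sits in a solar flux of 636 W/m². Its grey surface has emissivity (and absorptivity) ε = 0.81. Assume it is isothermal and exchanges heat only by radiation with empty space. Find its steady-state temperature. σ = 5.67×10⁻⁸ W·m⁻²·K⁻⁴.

T ≈ 362 K

At steady state, absorbed solar power + internal power = radiated power.
Absorbed: α·S·A_cross = 0.81·636·9.260 = 4770 W (cross-section A).
Total input = 4770 + 2550 = 7320 W.
Radiated: εσ·A_surf·T⁴ with A_surf = A = 9.260 m².
T⁴ = 7320/(0.81·5.67×10⁻⁸·9.260) = 1.721×10¹⁰ K⁴.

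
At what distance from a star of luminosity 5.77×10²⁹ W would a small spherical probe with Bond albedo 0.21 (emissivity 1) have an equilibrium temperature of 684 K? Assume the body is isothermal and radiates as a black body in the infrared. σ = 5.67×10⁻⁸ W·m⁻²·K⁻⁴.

d ≈ 8.55×10¹¹ m

For an isothermal black-emitting sphere, (1−a)S·πr² = σ·4πr²·T⁴ ⇒ S = 4σT⁴/(1−a).
S = 4·5.67×10⁻⁸·(684)⁴/0.790 = 62840 W/m².
Flux falls as S = L/(4πd²), so d = √(L/(4πS)) = √(5.77×10²⁹/(4π·62840)).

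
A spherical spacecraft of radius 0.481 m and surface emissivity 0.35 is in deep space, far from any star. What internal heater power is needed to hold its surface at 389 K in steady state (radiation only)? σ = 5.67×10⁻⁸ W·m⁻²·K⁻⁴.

P = εσ·4πr²·T⁴.
4πr² = 2.907 m²; T⁴ = 2.290×10¹⁰ K⁴.
P = 0.35·5.67×10⁻⁸·2.907·2.290×10¹⁰.

P ≈ 1320 W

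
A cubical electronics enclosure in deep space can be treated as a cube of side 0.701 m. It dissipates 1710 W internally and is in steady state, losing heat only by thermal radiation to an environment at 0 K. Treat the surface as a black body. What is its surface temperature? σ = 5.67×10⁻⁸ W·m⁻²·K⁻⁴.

Steady state: internal power = radiated power, P = εσA T⁴.
Radiating area A = 6L² = 2.948 m².
T⁴ = P/(εσA) = 1710/(1.0·5.67×10⁻⁸·2.948) = 1.023×10¹⁰ K⁴.
T = (1.023×10¹⁰)^(1/4).

T ≈ 318 K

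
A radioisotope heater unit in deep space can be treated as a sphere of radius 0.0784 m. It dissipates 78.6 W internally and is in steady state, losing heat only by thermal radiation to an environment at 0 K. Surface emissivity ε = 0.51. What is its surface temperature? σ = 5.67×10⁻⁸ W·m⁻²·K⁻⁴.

Steady state: internal power = radiated power, P = εσA T⁴.
Radiating area A = 4πr² = 0.07724 m².
T⁴ = P/(εσA) = 78.6/(0.51·5.67×10⁻⁸·0.07724) = 3.519×10¹⁰ K⁴.
T = (3.519×10¹⁰)^(1/4).

T ≈ 433 K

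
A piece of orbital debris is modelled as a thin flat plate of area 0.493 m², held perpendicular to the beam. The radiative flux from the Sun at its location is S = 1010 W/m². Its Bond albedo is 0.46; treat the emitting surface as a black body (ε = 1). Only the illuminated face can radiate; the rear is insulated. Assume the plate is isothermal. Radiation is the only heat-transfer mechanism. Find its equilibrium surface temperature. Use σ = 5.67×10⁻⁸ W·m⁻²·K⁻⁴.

T ≈ 313 K

At equilibrium, absorbed power = emitted power.
Absorbing cross-section = A = 0.4930 m²; emitting surface = A = 0.4930 m² (ratio 1).
(1−a)S·A_cross = εσ·A_surf·T⁴  ⇒  T⁴ = (1−a)S/(1σ).
T⁴ = 0.540·1010/(1·5.67×10⁻⁸) = 9.619×10⁹ K⁴.
T = (9.619×10⁹)^(1/4).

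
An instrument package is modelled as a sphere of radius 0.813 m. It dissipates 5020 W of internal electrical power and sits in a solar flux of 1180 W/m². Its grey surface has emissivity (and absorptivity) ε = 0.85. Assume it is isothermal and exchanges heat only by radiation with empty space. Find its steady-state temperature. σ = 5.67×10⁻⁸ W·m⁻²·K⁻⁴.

At steady state, absorbed solar power + internal power = radiated power.
Absorbed: α·S·A_cross = 0.85·1180·2.076 = 2083 W (cross-section πr²).
Total input = 2083 + 5020 = 7103 W.
Radiated: εσ·A_surf·T⁴ with A_surf = 4πr² = 8.306 m².
T⁴ = 7103/(0.85·5.67×10⁻⁸·8.306) = 1.774×10¹⁰ K⁴.

T ≈ 365 K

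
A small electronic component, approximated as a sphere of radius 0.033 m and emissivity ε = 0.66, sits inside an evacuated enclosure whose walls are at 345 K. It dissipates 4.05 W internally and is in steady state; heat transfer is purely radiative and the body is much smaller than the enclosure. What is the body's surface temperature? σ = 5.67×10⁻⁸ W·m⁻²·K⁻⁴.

T ≈ 385 K

For a small grey body in a large enclosure, net radiated power = εσA(T⁴ − T_w⁴).
Steady state: P = εσA(T⁴ − T_w⁴) with A = 4πr² = 0.01368 m².
T⁴ = P/(εσA) + T_w⁴ = 4.05/(0.66·5.67×10⁻⁸·0.01368) + (345)⁴
    = 7.908×10⁹ + 1.417×10¹⁰ = 2.208×10¹⁰ K⁴.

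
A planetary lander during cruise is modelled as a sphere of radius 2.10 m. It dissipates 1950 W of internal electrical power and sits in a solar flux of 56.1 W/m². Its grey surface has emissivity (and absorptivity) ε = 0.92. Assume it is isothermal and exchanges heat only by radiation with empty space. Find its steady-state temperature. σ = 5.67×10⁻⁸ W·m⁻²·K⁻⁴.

T ≈ 174 K

At steady state, absorbed solar power + internal power = radiated power.
Absorbed: α·S·A_cross = 0.92·56.1·13.85 = 715.1 W (cross-section πr²).
Total input = 715.1 + 1950 = 2665 W.
Radiated: εσ·A_surf·T⁴ with A_surf = 4πr² = 55.42 m².
T⁴ = 2665/(0.92·5.67×10⁻⁸·55.42) = 9.219×10⁸ K⁴.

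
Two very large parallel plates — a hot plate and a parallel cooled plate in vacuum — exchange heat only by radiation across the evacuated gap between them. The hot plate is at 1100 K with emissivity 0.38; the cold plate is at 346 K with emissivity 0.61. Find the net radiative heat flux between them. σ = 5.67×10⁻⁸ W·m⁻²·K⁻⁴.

q ≈ 25100 W/m²

For two infinite grey parallel plates, q = σ(T₁⁴ − T₂⁴)/(1/ε₁ + 1/ε₂ − 1).
T₁⁴ − T₂⁴ = 1.464×10¹² − 1.433×10¹⁰ = 1.450×10¹² K⁴.
1/ε₁ + 1/ε₂ − 1 = 2.632 + 1.639 − 1 = 3.271.
q = 5.67×10⁻⁸ × 1.450×10¹² / 3.271.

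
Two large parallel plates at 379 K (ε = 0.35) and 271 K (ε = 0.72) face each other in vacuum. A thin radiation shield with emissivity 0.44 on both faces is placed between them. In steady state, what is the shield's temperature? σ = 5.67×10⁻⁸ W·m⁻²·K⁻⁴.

In steady state the net flux on the hot side equals that on the cold side.
σ(T₁⁴−T_s⁴)/D₁ = σ(T_s⁴−T₂⁴)/D₂, with D₁ = 1/ε₁+1/ε_s−1 = 4.130, D₂ = 1/ε_s+1/ε₂−1 = 2.662.
Solve for T_s⁴: T_s⁴ = (D₂·T₁⁴ + D₁·T₂⁴)/(D₁+D₂) = 1.137×10¹⁰ K⁴.

T_s ≈ 327 K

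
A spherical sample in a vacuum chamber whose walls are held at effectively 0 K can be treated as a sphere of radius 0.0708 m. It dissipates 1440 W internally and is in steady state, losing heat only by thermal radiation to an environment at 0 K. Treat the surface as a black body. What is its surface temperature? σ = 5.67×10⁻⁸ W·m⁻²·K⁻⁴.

Steady state: internal power = radiated power, P = εσA T⁴.
Radiating area A = 4πr² = 0.06299 m².
T⁴ = P/(εσA) = 1440/(1.0·5.67×10⁻⁸·0.06299) = 4.032×10¹¹ K⁴.
T = (4.032×10¹¹)^(1/4).

T ≈ 797 K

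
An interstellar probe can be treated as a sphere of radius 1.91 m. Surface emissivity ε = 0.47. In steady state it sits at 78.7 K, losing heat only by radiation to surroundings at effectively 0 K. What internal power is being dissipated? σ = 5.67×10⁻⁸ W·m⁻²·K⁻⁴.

P ≈ 46.9 W

Steady state: P = εσA T⁴.
A = 4πr² = 45.84 m²; T⁴ = (78.7)⁴ = 3.836×10⁷ K⁴.
P = 0.47 × 5.67×10⁻⁸ × 45.84 × 3.836×10⁷.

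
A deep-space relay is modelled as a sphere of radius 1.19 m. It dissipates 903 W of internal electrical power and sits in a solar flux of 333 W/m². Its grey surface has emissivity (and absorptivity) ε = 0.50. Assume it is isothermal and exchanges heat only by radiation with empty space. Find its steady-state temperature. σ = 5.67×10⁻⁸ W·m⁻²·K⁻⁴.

At steady state, absorbed solar power + internal power = radiated power.
Absorbed: α·S·A_cross = 0.50·333·4.449 = 740.7 W (cross-section πr²).
Total input = 740.7 + 903 = 1644 W.
Radiated: εσ·A_surf·T⁴ with A_surf = 4πr² = 17.80 m².
T⁴ = 1644/(0.50·5.67×10⁻⁸·17.80) = 3.258×10⁹ K⁴.

T ≈ 239 K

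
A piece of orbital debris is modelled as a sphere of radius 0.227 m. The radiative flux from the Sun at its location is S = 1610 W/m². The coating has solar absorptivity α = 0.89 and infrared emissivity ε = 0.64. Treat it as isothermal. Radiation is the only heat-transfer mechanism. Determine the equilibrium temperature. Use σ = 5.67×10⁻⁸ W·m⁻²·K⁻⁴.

T ≈ 315 K

At equilibrium, absorbed power = emitted power.
Absorbing cross-section = πr² = 0.1619 m²; emitting surface = 4πr² = 0.6475 m² (ratio 4).
αS·A_cross = εσ·A_surf·T⁴  ⇒  T⁴ = αS/(ε·4σ).
T⁴ = 0.890·1610/(0.64·4·5.67×10⁻⁸) = 9.872×10⁹ K⁴.
T = (9.872×10⁹)^(1/4).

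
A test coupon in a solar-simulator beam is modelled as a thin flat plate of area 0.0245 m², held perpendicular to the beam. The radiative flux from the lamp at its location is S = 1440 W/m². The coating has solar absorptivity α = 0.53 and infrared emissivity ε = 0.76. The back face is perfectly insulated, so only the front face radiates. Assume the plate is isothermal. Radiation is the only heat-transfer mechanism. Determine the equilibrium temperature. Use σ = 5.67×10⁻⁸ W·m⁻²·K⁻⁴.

T ≈ 365 K

At equilibrium, absorbed power = emitted power.
Absorbing cross-section = A = 0.02450 m²; emitting surface = A = 0.02450 m² (ratio 1).
αS·A_cross = εσ·A_surf·T⁴  ⇒  T⁴ = αS/(ε·1σ).
T⁴ = 0.530·1440/(0.76·1·5.67×10⁻⁸) = 1.771×10¹⁰ K⁴.
T = (1.771×10¹⁰)^(1/4).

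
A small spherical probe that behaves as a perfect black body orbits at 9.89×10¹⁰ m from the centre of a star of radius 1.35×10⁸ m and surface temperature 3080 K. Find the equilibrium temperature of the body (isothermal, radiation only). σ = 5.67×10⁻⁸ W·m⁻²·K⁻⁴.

T ≈ 80.5 K

The star's surface emits σT_*⁴; at distance d the flux is S = σT_*⁴(R_*/d)².
S = 5.67×10⁻⁸·(3080)⁴·(1.35×10⁸/9.89×10¹⁰)² = 9.507 W/m².
For an isothermal sphere T⁴ = (1−a)S/(4σ) = 4.192×10⁷ K⁴.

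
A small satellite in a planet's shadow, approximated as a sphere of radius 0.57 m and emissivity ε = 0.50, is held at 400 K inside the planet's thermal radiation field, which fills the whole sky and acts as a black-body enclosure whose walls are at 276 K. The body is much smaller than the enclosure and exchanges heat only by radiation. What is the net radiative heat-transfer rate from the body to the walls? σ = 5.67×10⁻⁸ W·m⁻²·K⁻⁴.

P_net ≈ 2290 W

For a small grey body in a large enclosure: P_net = εσA(T_body⁴ − T_wall⁴).
A = 4πr² = 4.083 m²; T_body⁴ − T_wall⁴ = 2.560×10¹⁰ − 5.803×10⁹ = 1.980×10¹⁰ K⁴.
|P_net| = 0.50·5.67×10⁻⁸·4.083·1.980×10¹⁰.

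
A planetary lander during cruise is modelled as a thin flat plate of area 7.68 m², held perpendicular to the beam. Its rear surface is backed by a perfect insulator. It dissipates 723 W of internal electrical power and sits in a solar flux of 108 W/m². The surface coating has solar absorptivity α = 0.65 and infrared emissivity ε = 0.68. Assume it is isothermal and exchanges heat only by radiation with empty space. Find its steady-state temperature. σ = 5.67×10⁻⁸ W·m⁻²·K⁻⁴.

T ≈ 256 K

At steady state, absorbed solar power + internal power = radiated power.
Absorbed: α·S·A_cross = 0.65·108·7.680 = 539.1 W (cross-section A).
Total input = 539.1 + 723 = 1262 W.
Radiated: εσ·A_surf·T⁴ with A_surf = A = 7.680 m².
T⁴ = 1262/(0.68·5.67×10⁻⁸·7.680) = 4.262×10⁹ K⁴.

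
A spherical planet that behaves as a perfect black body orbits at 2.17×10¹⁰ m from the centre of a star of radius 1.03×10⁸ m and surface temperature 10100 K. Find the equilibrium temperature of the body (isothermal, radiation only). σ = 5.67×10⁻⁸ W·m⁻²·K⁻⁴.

T ≈ 492 K

The star's surface emits σT_*⁴; at distance d the flux is S = σT_*⁴(R_*/d)².
S = 5.67×10⁻⁸·(10100)⁴·(1.03×10⁸/2.17×10¹⁰)² = 13290 W/m².
For an isothermal sphere T⁴ = (1−a)S/(4σ) = 5.861×10¹⁰ K⁴.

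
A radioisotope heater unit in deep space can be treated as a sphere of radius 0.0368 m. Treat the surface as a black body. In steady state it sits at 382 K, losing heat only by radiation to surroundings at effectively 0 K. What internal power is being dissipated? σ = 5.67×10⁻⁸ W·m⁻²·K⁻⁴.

P ≈ 20.5 W

Steady state: P = εσA T⁴.
A = 4πr² = 0.01702 m²; T⁴ = (382)⁴ = 2.129×10¹⁰ K⁴.
P = 1.0 × 5.67×10⁻⁸ × 0.01702 × 2.129×10¹⁰.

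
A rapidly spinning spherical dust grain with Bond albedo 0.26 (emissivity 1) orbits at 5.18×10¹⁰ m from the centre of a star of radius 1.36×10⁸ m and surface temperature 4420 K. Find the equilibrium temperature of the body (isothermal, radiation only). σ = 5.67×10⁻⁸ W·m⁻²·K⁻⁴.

The star's surface emits σT_*⁴; at distance d the flux is S = σT_*⁴(R_*/d)².
S = 5.67×10⁻⁸·(4420)⁴·(1.36×10⁸/5.18×10¹⁰)² = 149.2 W/m².
For an isothermal sphere T⁴ = (1−a)S/(4σ) = 4.867×10⁸ K⁴.

T ≈ 149 K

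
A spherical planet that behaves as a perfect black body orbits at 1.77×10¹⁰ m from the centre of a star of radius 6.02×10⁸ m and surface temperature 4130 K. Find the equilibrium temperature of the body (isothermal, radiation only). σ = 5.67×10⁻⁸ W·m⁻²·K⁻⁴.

T ≈ 539 K

The star's surface emits σT_*⁴; at distance d the flux is S = σT_*⁴(R_*/d)².
S = 5.67×10⁻⁸·(4130)⁴·(6.02×10⁸/1.77×10¹⁰)² = 19080 W/m².
For an isothermal sphere T⁴ = (1−a)S/(4σ) = 8.414×10¹⁰ K⁴.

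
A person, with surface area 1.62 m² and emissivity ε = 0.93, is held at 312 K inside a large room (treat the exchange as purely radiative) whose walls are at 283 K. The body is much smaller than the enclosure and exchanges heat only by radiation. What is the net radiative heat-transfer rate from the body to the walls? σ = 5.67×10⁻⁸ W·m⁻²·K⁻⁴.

P_net ≈ 262 W

For a small grey body in a large enclosure: P_net = εσA(T_body⁴ − T_wall⁴).
A = 1.62 m²; T_body⁴ − T_wall⁴ = 9.476×10⁹ − 6.414×10⁹ = 3.062×10⁹ K⁴.
|P_net| = 0.93·5.67×10⁻⁸·1.620·3.062×10⁹.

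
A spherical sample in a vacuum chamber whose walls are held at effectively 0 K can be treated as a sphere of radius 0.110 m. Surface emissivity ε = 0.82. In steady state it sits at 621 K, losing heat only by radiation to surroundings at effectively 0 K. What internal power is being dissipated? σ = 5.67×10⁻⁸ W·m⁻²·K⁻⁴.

Steady state: P = εσA T⁴.
A = 4πr² = 0.1521 m²; T⁴ = (621)⁴ = 1.487×10¹¹ K⁴.
P = 0.82 × 5.67×10⁻⁸ × 0.1521 × 1.487×10¹¹.

P ≈ 1050 W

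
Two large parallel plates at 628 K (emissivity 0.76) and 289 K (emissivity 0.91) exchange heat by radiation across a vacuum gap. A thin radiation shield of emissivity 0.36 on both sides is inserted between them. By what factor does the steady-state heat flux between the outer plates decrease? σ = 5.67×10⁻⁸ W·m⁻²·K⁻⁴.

Without shield: q₀ = σΔ(T⁴)/(1/ε₁+1/ε₂−1) with denominator 1.415.
With shield the two gaps are in series; the resistances add: (1/ε₁+1/ε_s−1)+(1/ε_s+1/ε₂−1) = 3.094+2.877 = 5.970.
Heat-flux ratio q₀/q = 5.970/1.415.

factor ≈ 4.22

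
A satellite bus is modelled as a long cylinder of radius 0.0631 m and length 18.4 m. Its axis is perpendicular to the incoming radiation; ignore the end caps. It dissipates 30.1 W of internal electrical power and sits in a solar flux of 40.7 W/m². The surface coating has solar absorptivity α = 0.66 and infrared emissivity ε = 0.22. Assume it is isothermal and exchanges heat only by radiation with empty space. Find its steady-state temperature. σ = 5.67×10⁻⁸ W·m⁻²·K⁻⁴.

T ≈ 179 K

At steady state, absorbed solar power + internal power = radiated power.
Absorbed: α·S·A_cross = 0.66·40.7·2.322 = 62.38 W (cross-section 2rL).
Total input = 62.38 + 30.1 = 92.48 W.
Radiated: εσ·A_surf·T⁴ with A_surf = 2πrL = 7.295 m².
T⁴ = 92.48/(0.22·5.67×10⁻⁸·7.295) = 1.016×10⁹ K⁴.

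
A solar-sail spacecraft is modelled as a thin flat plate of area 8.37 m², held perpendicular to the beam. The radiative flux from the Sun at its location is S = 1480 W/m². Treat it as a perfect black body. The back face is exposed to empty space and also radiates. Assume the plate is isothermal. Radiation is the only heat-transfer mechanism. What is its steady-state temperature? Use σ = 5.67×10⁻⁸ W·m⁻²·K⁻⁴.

T ≈ 338 K

At equilibrium, absorbed power = emitted power.
Absorbing cross-section = A = 8.370 m²; emitting surface = 2A = 16.74 m² (ratio 2).
S·A_cross = εσ·A_surf·T⁴  ⇒  T⁴ = S/(2σ).
T⁴ = 1.00·1480/(2·5.67×10⁻⁸) = 1.305×10¹⁰ K⁴.
T = (1.305×10¹⁰)^(1/4).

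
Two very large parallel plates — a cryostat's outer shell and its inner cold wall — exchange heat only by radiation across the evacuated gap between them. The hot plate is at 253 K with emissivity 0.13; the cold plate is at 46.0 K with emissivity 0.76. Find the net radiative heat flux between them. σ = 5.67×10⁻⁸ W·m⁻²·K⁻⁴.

For two infinite grey parallel plates, q = σ(T₁⁴ − T₂⁴)/(1/ε₁ + 1/ε₂ − 1).
T₁⁴ − T₂⁴ = 4.097×10⁹ − 4.477×10⁶ = 4.093×10⁹ K⁴.
1/ε₁ + 1/ε₂ − 1 = 7.692 + 1.316 − 1 = 8.008.
q = 5.67×10⁻⁸ × 4.093×10⁹ / 8.008.

q ≈ 29.0 W/m²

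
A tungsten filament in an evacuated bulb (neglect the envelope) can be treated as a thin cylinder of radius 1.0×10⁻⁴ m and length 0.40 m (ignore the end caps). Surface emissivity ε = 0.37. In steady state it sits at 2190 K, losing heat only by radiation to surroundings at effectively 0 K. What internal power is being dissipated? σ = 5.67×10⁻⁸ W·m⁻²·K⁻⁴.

P ≈ 121 W

Steady state: P = εσA T⁴.
A = 2πrL = 2.513×10⁻⁴ m²; T⁴ = (2190)⁴ = 2.300×10¹³ K⁴.
P = 0.37 × 5.67×10⁻⁸ × 2.513×10⁻⁴ × 2.300×10¹³.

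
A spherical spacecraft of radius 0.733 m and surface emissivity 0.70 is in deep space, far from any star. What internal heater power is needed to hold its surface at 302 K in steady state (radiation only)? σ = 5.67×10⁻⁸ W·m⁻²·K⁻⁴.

P ≈ 2230 W

P = εσ·4πr²·T⁴.
4πr² = 6.752 m²; T⁴ = 8.318×10⁹ K⁴.
P = 0.70·5.67×10⁻⁸·6.752·8.318×10⁹.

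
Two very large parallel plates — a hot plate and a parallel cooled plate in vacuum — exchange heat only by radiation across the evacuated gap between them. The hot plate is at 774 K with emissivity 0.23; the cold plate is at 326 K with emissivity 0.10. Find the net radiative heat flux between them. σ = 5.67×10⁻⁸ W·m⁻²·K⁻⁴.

q ≈ 1480 W/m²

For two infinite grey parallel plates, q = σ(T₁⁴ − T₂⁴)/(1/ε₁ + 1/ε₂ − 1).
T₁⁴ − T₂⁴ = 3.589×10¹¹ − 1.129×10¹⁰ = 3.476×10¹¹ K⁴.
1/ε₁ + 1/ε₂ − 1 = 4.348 + 10.00 − 1 = 13.35.
q = 5.67×10⁻⁸ × 3.476×10¹¹ / 13.35.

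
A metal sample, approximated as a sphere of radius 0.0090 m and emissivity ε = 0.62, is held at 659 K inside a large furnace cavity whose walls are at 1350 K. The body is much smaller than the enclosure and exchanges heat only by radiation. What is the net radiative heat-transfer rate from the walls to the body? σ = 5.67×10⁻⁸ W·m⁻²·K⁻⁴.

P_net ≈ 112 W

For a small grey body in a large enclosure: P_net = εσA(T_body⁴ − T_wall⁴).
A = 4πr² = 0.001018 m²; T_body⁴ − T_wall⁴ = 1.886×10¹¹ − 3.322×10¹² = -3.133×10¹² K⁴.
|P_net| = 0.62·5.67×10⁻⁸·0.001018·3.133×10¹².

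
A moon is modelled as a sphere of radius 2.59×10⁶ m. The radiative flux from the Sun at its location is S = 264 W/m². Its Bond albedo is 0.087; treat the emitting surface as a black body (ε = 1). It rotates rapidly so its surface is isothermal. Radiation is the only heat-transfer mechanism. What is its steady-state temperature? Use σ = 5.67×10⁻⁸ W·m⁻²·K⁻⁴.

T ≈ 181 K

At equilibrium, absorbed power = emitted power.
Absorbing cross-section = πr² = 2.107×10¹³ m²; emitting surface = 4πr² = 8.430×10¹³ m² (ratio 4).
(1−a)S·A_cross = εσ·A_surf·T⁴  ⇒  T⁴ = (1−a)S/(4σ).
T⁴ = 0.913·264/(4·5.67×10⁻⁸) = 1.063×10⁹ K⁴.
T = (1.063×10⁹)^(1/4).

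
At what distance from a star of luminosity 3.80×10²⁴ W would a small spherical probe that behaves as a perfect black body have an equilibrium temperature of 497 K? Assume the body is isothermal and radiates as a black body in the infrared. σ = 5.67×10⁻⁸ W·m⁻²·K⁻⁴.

For an isothermal black-emitting sphere, (1−a)S·πr² = σ·4πr²·T⁴ ⇒ S = 4σT⁴/(1−a).
S = 4·5.67×10⁻⁸·(497)⁴/1.00 = 13840 W/m².
Flux falls as S = L/(4πd²), so d = √(L/(4πS)) = √(3.80×10²⁴/(4π·13840)).

d ≈ 4.67×10⁹ m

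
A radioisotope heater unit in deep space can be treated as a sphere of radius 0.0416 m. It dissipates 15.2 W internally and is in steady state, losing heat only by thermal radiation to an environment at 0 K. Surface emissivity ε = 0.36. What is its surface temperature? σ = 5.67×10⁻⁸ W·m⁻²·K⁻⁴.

Steady state: internal power = radiated power, P = εσA T⁴.
Radiating area A = 4πr² = 0.02175 m².
T⁴ = P/(εσA) = 15.2/(0.36·5.67×10⁻⁸·0.02175) = 3.424×10¹⁰ K⁴.
T = (3.424×10¹⁰)^(1/4).

T ≈ 430 K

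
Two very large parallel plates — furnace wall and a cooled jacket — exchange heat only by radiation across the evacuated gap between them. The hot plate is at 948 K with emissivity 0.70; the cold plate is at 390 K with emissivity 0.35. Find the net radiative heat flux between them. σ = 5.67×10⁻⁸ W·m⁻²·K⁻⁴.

q ≈ 13500 W/m²

For two infinite grey parallel plates, q = σ(T₁⁴ − T₂⁴)/(1/ε₁ + 1/ε₂ − 1).
T₁⁴ − T₂⁴ = 8.077×10¹¹ − 2.313×10¹⁰ = 7.845×10¹¹ K⁴.
1/ε₁ + 1/ε₂ − 1 = 1.429 + 2.857 − 1 = 3.286.
q = 5.67×10⁻⁸ × 7.845×10¹¹ / 3.286.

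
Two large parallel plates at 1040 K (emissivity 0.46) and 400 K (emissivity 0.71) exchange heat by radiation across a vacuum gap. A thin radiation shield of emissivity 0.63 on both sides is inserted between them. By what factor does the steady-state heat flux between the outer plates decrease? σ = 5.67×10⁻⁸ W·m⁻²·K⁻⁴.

Without shield: q₀ = σΔ(T⁴)/(1/ε₁+1/ε₂−1) with denominator 2.582.
With shield the two gaps are in series; the resistances add: (1/ε₁+1/ε_s−1)+(1/ε_s+1/ε₂−1) = 2.761+1.996 = 4.757.
Heat-flux ratio q₀/q = 4.757/2.582.

factor ≈ 1.84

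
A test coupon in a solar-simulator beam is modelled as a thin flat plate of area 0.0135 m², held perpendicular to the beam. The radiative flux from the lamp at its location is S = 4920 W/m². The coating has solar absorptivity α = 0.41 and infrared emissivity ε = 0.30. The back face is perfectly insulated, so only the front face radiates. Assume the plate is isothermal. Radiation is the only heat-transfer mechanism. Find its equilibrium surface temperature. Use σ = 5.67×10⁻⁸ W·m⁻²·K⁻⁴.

At equilibrium, absorbed power = emitted power.
Absorbing cross-section = A = 0.01350 m²; emitting surface = A = 0.01350 m² (ratio 1).
αS·A_cross = εσ·A_surf·T⁴  ⇒  T⁴ = αS/(ε·1σ).
T⁴ = 0.410·4920/(0.30·1·5.67×10⁻⁸) = 1.186×10¹¹ K⁴.
T = (1.186×10¹¹)^(1/4).

T ≈ 587 K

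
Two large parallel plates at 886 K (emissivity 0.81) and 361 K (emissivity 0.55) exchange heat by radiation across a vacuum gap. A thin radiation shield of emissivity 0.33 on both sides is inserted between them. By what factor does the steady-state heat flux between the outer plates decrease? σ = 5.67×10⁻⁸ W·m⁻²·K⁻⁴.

Without shield: q₀ = σΔ(T⁴)/(1/ε₁+1/ε₂−1) with denominator 2.053.
With shield the two gaps are in series; the resistances add: (1/ε₁+1/ε_s−1)+(1/ε_s+1/ε₂−1) = 3.265+3.848 = 7.113.
Heat-flux ratio q₀/q = 7.113/2.053.

factor ≈ 3.47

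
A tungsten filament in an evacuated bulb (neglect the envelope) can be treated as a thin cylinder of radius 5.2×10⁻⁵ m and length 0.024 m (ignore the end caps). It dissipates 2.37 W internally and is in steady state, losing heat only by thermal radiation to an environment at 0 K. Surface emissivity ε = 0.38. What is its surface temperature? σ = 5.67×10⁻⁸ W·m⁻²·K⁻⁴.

T ≈ 1940 K

Steady state: internal power = radiated power, P = εσA T⁴.
Radiating area A = 2πrL = 7.841×10⁻⁶ m².
T⁴ = P/(εσA) = 2.37/(0.38·5.67×10⁻⁸·7.841×10⁻⁶) = 1.403×10¹³ K⁴.
T = (1.403×10¹³)^(1/4).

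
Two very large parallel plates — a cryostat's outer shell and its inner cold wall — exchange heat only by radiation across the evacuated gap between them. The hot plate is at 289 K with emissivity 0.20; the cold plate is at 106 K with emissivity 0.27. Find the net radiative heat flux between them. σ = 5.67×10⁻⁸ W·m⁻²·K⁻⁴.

For two infinite grey parallel plates, q = σ(T₁⁴ − T₂⁴)/(1/ε₁ + 1/ε₂ − 1).
T₁⁴ − T₂⁴ = 6.976×10⁹ − 1.262×10⁸ = 6.850×10⁹ K⁴.
1/ε₁ + 1/ε₂ − 1 = 5.000 + 3.704 − 1 = 7.704.
q = 5.67×10⁻⁸ × 6.850×10⁹ / 7.704.

q ≈ 50.4 W/m²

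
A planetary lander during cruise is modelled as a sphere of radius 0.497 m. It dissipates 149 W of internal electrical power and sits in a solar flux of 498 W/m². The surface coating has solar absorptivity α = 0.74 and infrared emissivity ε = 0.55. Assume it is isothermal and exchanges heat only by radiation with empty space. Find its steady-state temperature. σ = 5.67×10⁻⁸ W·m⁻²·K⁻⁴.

T ≈ 259 K

At steady state, absorbed solar power + internal power = radiated power.
Absorbed: α·S·A_cross = 0.74·498·0.7760 = 286.0 W (cross-section πr²).
Total input = 286.0 + 149 = 435.0 W.
Radiated: εσ·A_surf·T⁴ with A_surf = 4πr² = 3.104 m².
T⁴ = 435.0/(0.55·5.67×10⁻⁸·3.104) = 4.494×10⁹ K⁴.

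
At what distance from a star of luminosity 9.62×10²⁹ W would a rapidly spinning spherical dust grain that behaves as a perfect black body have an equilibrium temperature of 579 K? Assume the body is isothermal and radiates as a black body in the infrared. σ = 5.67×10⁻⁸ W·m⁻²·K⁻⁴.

For an isothermal black-emitting sphere, (1−a)S·πr² = σ·4πr²·T⁴ ⇒ S = 4σT⁴/(1−a).
S = 4·5.67×10⁻⁸·(579)⁴/1.00 = 25490 W/m².
Flux falls as S = L/(4πd²), so d = √(L/(4πS)) = √(9.62×10²⁹/(4π·25490)).

d ≈ 1.73×10¹² m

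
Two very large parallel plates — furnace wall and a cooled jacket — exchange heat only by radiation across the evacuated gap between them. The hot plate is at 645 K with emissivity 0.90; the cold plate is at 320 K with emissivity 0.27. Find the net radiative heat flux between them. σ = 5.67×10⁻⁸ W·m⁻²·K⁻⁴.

For two infinite grey parallel plates, q = σ(T₁⁴ − T₂⁴)/(1/ε₁ + 1/ε₂ − 1).
T₁⁴ − T₂⁴ = 1.731×10¹¹ − 1.049×10¹⁰ = 1.626×10¹¹ K⁴.
1/ε₁ + 1/ε₂ − 1 = 1.111 + 3.704 − 1 = 3.815.
q = 5.67×10⁻⁸ × 1.626×10¹¹ / 3.815.

q ≈ 2420 W/m²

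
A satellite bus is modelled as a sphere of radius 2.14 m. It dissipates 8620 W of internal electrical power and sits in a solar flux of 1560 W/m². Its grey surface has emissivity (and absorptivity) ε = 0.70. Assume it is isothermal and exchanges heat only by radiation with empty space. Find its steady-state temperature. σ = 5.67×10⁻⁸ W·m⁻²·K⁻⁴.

At steady state, absorbed solar power + internal power = radiated power.
Absorbed: α·S·A_cross = 0.70·1560·14.39 = 15710 W (cross-section πr²).
Total input = 15710 + 8620 = 24330 W.
Radiated: εσ·A_surf·T⁴ with A_surf = 4πr² = 57.55 m².
T⁴ = 24330/(0.70·5.67×10⁻⁸·57.55) = 1.065×10¹⁰ K⁴.

T ≈ 321 K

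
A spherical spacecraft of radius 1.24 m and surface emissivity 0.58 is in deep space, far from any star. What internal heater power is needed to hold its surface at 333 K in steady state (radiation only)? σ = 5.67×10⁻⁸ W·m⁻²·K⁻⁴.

P = εσ·4πr²·T⁴.
4πr² = 19.32 m²; T⁴ = 1.230×10¹⁰ K⁴.
P = 0.58·5.67×10⁻⁸·19.32·1.230×10¹⁰.

P ≈ 7810 W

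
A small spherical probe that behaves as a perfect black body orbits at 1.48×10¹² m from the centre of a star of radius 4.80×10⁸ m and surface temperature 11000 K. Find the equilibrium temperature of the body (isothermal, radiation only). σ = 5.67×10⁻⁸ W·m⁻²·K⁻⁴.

T ≈ 140 K

The star's surface emits σT_*⁴; at distance d the flux is S = σT_*⁴(R_*/d)².
S = 5.67×10⁻⁸·(11000)⁴·(4.80×10⁸/1.48×10¹²)² = 87.32 W/m².
For an isothermal sphere T⁴ = (1−a)S/(4σ) = 3.850×10⁸ K⁴.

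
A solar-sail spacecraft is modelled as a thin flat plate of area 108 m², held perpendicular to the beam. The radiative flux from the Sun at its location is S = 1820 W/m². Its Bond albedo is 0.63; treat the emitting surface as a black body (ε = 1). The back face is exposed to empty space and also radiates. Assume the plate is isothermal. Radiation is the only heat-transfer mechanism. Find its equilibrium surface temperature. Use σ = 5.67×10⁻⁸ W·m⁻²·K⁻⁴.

T ≈ 278 K

At equilibrium, absorbed power = emitted power.
Absorbing cross-section = A = 108.0 m²; emitting surface = 2A = 216.0 m² (ratio 2).
(1−a)S·A_cross = εσ·A_surf·T⁴  ⇒  T⁴ = (1−a)S/(2σ).
T⁴ = 0.370·1820/(2·5.67×10⁻⁸) = 5.938×10⁹ K⁴.
T = (5.938×10⁹)^(1/4).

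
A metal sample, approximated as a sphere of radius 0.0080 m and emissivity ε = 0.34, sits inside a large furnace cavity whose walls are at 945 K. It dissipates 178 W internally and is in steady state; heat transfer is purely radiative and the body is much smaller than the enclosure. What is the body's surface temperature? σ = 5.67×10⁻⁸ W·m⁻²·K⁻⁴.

For a small grey body in a large enclosure, net radiated power = εσA(T⁴ − T_w⁴).
Steady state: P = εσA(T⁴ − T_w⁴) with A = 4πr² = 8.042×10⁻⁴ m².
T⁴ = P/(εσA) + T_w⁴ = 178/(0.34·5.67×10⁻⁸·8.042×10⁻⁴) + (945)⁴
    = 1.148×10¹³ + 7.975×10¹¹ = 1.228×10¹³ K⁴.

T ≈ 1870 K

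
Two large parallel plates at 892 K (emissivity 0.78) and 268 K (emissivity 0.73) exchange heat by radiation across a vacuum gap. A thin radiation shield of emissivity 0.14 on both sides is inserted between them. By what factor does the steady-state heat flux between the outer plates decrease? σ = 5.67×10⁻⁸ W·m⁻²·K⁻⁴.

Without shield: q₀ = σΔ(T⁴)/(1/ε₁+1/ε₂−1) with denominator 1.652.
With shield the two gaps are in series; the resistances add: (1/ε₁+1/ε_s−1)+(1/ε_s+1/ε₂−1) = 7.425+7.513 = 14.94.
Heat-flux ratio q₀/q = 14.94/1.652.

factor ≈ 9.04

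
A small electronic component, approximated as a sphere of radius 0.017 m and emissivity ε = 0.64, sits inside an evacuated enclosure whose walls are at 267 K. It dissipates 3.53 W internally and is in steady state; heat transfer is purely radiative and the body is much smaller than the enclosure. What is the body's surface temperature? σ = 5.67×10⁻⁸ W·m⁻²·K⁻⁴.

For a small grey body in a large enclosure, net radiated power = εσA(T⁴ − T_w⁴).
Steady state: P = εσA(T⁴ − T_w⁴) with A = 4πr² = 0.003632 m².
T⁴ = P/(εσA) + T_w⁴ = 3.53/(0.64·5.67×10⁻⁸·0.003632) + (267)⁴
    = 2.679×10¹⁰ + 5.082×10⁹ = 3.187×10¹⁰ K⁴.

T ≈ 423 K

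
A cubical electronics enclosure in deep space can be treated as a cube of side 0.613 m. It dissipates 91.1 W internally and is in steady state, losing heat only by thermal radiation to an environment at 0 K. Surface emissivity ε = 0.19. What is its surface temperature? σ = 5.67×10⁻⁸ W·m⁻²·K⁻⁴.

Steady state: internal power = radiated power, P = εσA T⁴.
Radiating area A = 6L² = 2.255 m².
T⁴ = P/(εσA) = 91.1/(0.19·5.67×10⁻⁸·2.255) = 3.751×10⁹ K⁴.
T = (3.751×10⁹)^(1/4).

T ≈ 247 K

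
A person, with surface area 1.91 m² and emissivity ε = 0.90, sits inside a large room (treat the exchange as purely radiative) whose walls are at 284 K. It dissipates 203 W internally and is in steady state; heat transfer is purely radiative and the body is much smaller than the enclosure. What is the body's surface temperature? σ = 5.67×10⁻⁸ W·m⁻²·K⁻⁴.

T ≈ 304 K

For a small grey body in a large enclosure, net radiated power = εσA(T⁴ − T_w⁴).
Steady state: P = εσA(T⁴ − T_w⁴) with A = 1.91 m².
T⁴ = P/(εσA) + T_w⁴ = 203/(0.90·5.67×10⁻⁸·1.910) + (284)⁴
    = 2.083×10⁹ + 6.505×10⁹ = 8.588×10⁹ K⁴.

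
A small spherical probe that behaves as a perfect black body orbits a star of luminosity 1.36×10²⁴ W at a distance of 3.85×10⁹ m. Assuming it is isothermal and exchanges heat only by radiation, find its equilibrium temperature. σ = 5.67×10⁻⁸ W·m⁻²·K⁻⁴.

First find the stellar flux at distance d: S = L/(4πd²) = 1.36×10²⁴/(4π·(3.85×10⁹)²) = 7301 W/m².
For an isothermal sphere, absorbed (1−a)S·πr² = emitted σ·4πr²·T⁴, so T⁴ = (1−a)S/(4σ).
T⁴ = 1.00·7301/(4·5.67×10⁻⁸) = 3.219×10¹⁰ K⁴.

T ≈ 424 K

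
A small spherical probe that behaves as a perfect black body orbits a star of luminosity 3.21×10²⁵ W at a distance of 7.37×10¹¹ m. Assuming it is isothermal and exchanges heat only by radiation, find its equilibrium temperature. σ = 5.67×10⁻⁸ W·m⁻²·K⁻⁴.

First find the stellar flux at distance d: S = L/(4πd²) = 3.21×10²⁵/(4π·(7.37×10¹¹)²) = 4.703 W/m².
For an isothermal sphere, absorbed (1−a)S·πr² = emitted σ·4πr²·T⁴, so T⁴ = (1−a)S/(4σ).
T⁴ = 1.00·4.703/(4·5.67×10⁻⁸) = 2.074×10⁷ K⁴.

T ≈ 67.5 K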